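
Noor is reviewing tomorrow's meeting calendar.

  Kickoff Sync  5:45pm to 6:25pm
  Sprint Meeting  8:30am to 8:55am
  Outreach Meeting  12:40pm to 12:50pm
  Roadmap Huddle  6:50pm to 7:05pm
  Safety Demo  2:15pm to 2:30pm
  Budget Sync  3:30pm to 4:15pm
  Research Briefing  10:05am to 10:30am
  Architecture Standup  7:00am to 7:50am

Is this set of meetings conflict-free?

Yes

Sorted by start: Architecture Standup, Sprint Meeting, Research Briefing, Outreach Meeting, Safety Demo, Budget Sync, Kickoff Sync, Roadmap Huddle.
Sprint Meeting starts after Architecture Standup ends — done with Architecture Standup.
Research Briefing starts after Sprint Meeting ends — done with Sprint Meeting.
Outreach Meeting starts after Research Briefing ends — done with Research Briefing.
Safety Demo starts after Outreach Meeting ends — done with Outreach Meeting.
Budget Sync starts after Safety Demo ends — done with Safety Demo.
Kickoff Sync starts after Budget Sync ends — done with Budget Sync.
Roadmap Huddle starts after Kickoff Sync ends.
Every pair is clear; the schedule has no overlaps.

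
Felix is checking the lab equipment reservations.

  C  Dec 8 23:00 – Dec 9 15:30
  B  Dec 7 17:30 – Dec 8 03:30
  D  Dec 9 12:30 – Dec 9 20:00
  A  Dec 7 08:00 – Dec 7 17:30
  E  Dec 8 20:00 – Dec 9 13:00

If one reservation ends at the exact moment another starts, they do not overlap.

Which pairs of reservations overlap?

Sorted by start: A, B, E, C, D.
B starts exactly when A ends (back-to-back, no overlap), so A has no further overlaps.
E starts after B ends, so B has no further overlaps.
C starts before E ends → E and C overlap.
D starts before E ends → E and D overlap.
D starts before C ends → C and D overlap.

C & D, C & E, D & E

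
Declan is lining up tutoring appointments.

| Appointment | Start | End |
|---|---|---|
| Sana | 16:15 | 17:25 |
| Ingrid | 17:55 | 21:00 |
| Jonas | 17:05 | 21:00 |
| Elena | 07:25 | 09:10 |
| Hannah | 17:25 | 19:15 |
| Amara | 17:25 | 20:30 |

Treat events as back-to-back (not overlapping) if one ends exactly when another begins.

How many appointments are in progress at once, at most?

4

Sweep the timeline, counting +1 at each start and −1 at each end (ends before starts at a tie):
07:25 start Elena → 1
09:10 end Elena → 0
16:15 start Sana → 1
17:05 start Jonas → 2
17:25 end Sana → 1
17:25 start Amara → 2
17:25 start Hannah → 3
17:55 start Ingrid → 4
19:15 end Hannah → 3
20:30 end Amara → 2
21:00 end Ingrid → 1
21:00 end Jonas → 0
Peak is 4, at 17:55 (Amara, Hannah, Ingrid, Jonas).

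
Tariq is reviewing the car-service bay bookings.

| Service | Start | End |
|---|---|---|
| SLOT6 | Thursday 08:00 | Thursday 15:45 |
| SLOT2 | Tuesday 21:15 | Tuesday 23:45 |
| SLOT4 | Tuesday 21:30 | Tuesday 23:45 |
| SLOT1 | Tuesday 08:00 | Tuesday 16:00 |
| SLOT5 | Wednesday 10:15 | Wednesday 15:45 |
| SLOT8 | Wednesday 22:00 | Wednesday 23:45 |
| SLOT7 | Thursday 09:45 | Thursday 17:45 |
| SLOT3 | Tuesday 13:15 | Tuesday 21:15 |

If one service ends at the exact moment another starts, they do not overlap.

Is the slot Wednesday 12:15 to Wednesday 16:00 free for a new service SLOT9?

SLOT1: ends Tuesday 16:00 at or before SLOT9 starts Wednesday 12:15 → clear.
SLOT3: ends Tuesday 21:15 at or before SLOT9 starts Wednesday 12:15 → clear.
SLOT2: ends Tuesday 23:45 at or before SLOT9 starts Wednesday 12:15 → clear.
SLOT4: ends Tuesday 23:45 at or before SLOT9 starts Wednesday 12:15 → clear.
SLOT5: starts Wednesday 10:15 before SLOT9 ends Wednesday 16:00, and ends Wednesday 15:45 after SLOT9 starts Wednesday 12:15 → overlap.
SLOT8: starts Wednesday 22:00 at or after SLOT9 ends Wednesday 16:00 → clear.
SLOT6: starts Thursday 08:00 at or after SLOT9 ends Wednesday 16:00 → clear.
SLOT7: starts Thursday 09:45 at or after SLOT9 ends Wednesday 16:00 → clear.
SLOT9 overlaps SLOT5.

No — it overlaps SLOT5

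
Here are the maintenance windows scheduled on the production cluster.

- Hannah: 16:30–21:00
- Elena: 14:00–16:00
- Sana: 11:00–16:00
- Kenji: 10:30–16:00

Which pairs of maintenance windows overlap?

Elena & Kenji, Elena & Sana, Kenji & Sana

Sorted by start: Kenji, Sana, Elena, Hannah.
Sana starts before Kenji ends → Kenji and Sana overlap.
Elena starts before Kenji ends → Kenji and Elena overlap.
Hannah starts after Kenji ends.
Elena starts before Sana ends → Sana and Elena overlap.
Hannah starts after Sana ends.
Hannah starts after Elena ends.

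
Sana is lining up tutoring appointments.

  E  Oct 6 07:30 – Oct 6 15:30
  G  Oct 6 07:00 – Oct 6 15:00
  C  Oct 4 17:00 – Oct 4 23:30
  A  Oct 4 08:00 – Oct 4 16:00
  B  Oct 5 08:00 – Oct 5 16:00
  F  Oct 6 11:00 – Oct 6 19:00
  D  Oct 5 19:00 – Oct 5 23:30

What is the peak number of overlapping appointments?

3

Sort all start/end points and keep a running count:
Oct 4 08:00 start A → 1
Oct 4 16:00 end A → 0
Oct 4 17:00 start C → 1
Oct 4 23:30 end C → 0
Oct 5 08:00 start B → 1
Oct 5 16:00 end B → 0
Oct 5 19:00 start D → 1
Oct 5 23:30 end D → 0
Oct 6 07:00 start G → 1
Oct 6 07:30 start E → 2
Oct 6 11:00 start F → 3
Oct 6 15:00 end G → 2
Oct 6 15:30 end E → 1
Oct 6 19:00 end F → 0
Peak is 3, at Oct 6 11:00 (E, F, G).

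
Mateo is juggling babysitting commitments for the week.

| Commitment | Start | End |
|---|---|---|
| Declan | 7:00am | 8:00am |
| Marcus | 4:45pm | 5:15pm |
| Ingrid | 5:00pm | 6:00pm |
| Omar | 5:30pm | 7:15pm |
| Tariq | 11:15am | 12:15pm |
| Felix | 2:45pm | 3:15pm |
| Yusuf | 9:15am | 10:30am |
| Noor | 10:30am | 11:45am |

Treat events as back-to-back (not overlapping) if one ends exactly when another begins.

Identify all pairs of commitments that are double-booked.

Ingrid & Marcus, Ingrid & Omar, Noor & Tariq

Check each pair: they overlap iff neither finishes before the other starts.
Sorted by start: Declan, Yusuf, Noor, Tariq, Felix, Marcus, Ingrid, Omar.
Yusuf starts after Declan ends — done with Declan.
Noor starts exactly when Yusuf ends (back-to-back, no overlap) — done with Yusuf.
Tariq starts before Noor ends → Noor and Tariq overlap.
Felix starts after Noor ends — done with Noor.
Felix starts after Tariq ends — done with Tariq.
Marcus starts after Felix ends — done with Felix.
Ingrid starts before Marcus ends → Marcus and Ingrid overlap.
Omar starts after Marcus ends.
Omar starts before Ingrid ends → Ingrid and Omar overlap.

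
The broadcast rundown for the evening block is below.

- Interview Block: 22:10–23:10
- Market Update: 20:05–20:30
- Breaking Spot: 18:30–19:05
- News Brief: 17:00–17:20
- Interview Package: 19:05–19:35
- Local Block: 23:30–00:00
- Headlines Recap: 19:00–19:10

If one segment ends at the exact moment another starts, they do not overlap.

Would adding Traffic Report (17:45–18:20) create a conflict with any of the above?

No — it doesn't clash with anything

News Brief: ends 17:20 at or before Traffic Report starts 17:45 → clear.
Breaking Spot: starts 18:30 at or after Traffic Report ends 18:20 → clear.
Headlines Recap: starts 19:00 at or after Traffic Report ends 18:20 → clear.
Interview Package: starts 19:05 at or after Traffic Report ends 18:20 → clear.
Market Update: starts 20:05 at or after Traffic Report ends 18:20 → clear.
Interview Block: starts 22:10 at or after Traffic Report ends 18:20 → clear.
Local Block: starts 23:30 at or after Traffic Report ends 18:20 → clear.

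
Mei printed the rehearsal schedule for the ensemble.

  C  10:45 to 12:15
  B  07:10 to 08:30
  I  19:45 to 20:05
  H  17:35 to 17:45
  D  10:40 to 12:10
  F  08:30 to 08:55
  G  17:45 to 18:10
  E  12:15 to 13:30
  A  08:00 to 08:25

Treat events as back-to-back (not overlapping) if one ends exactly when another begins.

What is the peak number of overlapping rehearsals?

Walk through starts and ends in time order (an end at T is processed before a start at T):
07:10 start B → 1
08:00 start A → 2
08:25 end A → 1
08:30 end B → 0
08:30 start F → 1
08:55 end F → 0
10:40 start D → 1
10:45 start C → 2
12:10 end D → 1
12:15 end C → 0
12:15 start E → 1
13:30 end E → 0
17:35 start H → 1
17:45 end H → 0
17:45 start G → 1
18:10 end G → 0
19:45 start I → 1
20:05 end I → 0
Peak is 2, at 08:00 (A, B).

2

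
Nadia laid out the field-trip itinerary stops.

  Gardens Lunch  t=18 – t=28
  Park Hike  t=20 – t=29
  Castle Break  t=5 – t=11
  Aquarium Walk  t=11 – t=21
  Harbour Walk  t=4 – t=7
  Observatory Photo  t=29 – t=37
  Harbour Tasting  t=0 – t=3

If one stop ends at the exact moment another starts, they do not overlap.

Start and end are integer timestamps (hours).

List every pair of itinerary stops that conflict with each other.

Aquarium Walk & Gardens Lunch, Aquarium Walk & Park Hike, Castle Break & Harbour Walk, Gardens Lunch & Park Hike

Sorted by start: Harbour Tasting, Harbour Walk, Castle Break, Aquarium Walk, Gardens Lunch, Park Hike, Observatory Photo.
Harbour Walk starts after Harbour Tasting ends; Harbour Tasting is clear from here.
Castle Break starts before Harbour Walk ends → Harbour Walk and Castle Break overlap.
Aquarium Walk starts after Harbour Walk ends; Harbour Walk is clear from here.
Aquarium Walk starts exactly when Castle Break ends (back-to-back, no overlap); Castle Break is clear from here.
Gardens Lunch starts before Aquarium Walk ends → Aquarium Walk and Gardens Lunch overlap.
Park Hike starts before Aquarium Walk ends → Aquarium Walk and Park Hike overlap.
Observatory Photo starts after Aquarium Walk ends.
Park Hike starts before Gardens Lunch ends → Gardens Lunch and Park Hike overlap.
Observatory Photo starts after Gardens Lunch ends.
Observatory Photo starts exactly when Park Hike ends (back-to-back, no overlap).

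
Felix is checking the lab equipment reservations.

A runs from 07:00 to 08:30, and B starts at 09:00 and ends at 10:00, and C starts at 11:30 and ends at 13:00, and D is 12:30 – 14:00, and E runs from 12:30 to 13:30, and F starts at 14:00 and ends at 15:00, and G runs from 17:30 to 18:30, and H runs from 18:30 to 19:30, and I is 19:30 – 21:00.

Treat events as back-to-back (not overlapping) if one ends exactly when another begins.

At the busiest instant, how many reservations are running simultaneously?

3

Walk through starts and ends in time order (an end at T is processed before a start at T):
07:00 start A → 1
08:30 end A → 0
09:00 start B → 1
10:00 end B → 0
11:30 start C → 1
12:30 start D → 2
12:30 start E → 3
13:00 end C → 2
13:30 end E → 1
14:00 end D → 0
14:00 start F → 1
15:00 end F → 0
17:30 start G → 1
18:30 end G → 0
18:30 start H → 1
19:30 end H → 0
19:30 start I → 1
21:00 end I → 0
Peak is 3, at 12:30 (C, D, E).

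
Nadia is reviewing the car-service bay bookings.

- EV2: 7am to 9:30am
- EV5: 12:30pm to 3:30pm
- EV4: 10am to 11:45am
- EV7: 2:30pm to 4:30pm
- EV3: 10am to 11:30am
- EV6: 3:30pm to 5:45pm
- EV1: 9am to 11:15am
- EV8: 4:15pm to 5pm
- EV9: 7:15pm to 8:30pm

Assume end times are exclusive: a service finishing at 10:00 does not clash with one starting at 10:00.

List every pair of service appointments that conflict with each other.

EV1 & EV2, EV1 & EV3, EV1 & EV4, EV3 & EV4, EV5 & EV7, EV6 & EV7, EV6 & EV8, EV7 & EV8

Sorted by start: EV2, EV1, EV3, EV4, EV5, EV7, EV6, EV8, EV9.
EV1 starts before EV2 ends → EV2 and EV1 overlap.
EV3 starts after EV2 ends — done with EV2.
EV3 starts before EV1 ends → EV1 and EV3 overlap.
EV4 starts before EV1 ends → EV1 and EV4 overlap.
EV5 starts after EV1 ends — done with EV1.
EV4 starts before EV3 ends → EV3 and EV4 overlap.
EV5 starts after EV3 ends — done with EV3.
EV5 starts after EV4 ends — done with EV4.
EV7 starts before EV5 ends → EV5 and EV7 overlap.
EV6 starts exactly when EV5 ends (back-to-back, no overlap) — done with EV5.
EV6 starts before EV7 ends → EV7 and EV6 overlap.
EV8 starts before EV7 ends → EV7 and EV8 overlap.
EV9 starts after EV7 ends.
EV8 starts before EV6 ends → EV6 and EV8 overlap.
EV9 starts after EV6 ends.
EV9 starts after EV8 ends.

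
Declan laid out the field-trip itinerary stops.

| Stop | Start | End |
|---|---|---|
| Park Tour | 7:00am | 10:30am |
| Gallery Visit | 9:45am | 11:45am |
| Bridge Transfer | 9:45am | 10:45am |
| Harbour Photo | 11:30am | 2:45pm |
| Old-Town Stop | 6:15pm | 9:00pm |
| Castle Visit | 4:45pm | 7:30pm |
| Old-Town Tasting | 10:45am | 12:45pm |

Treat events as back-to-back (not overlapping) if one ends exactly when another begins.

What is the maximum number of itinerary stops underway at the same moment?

Sort all start/end points and keep a running count:
7:00am start Park Tour → 1
9:45am start Bridge Transfer → 2
9:45am start Gallery Visit → 3
10:30am end Park Tour → 2
10:45am end Bridge Transfer → 1
10:45am start Old-Town Tasting → 2
11:30am start Harbour Photo → 3
11:45am end Gallery Visit → 2
12:45pm end Old-Town Tasting → 1
2:45pm end Harbour Photo → 0
4:45pm start Castle Visit → 1
6:15pm start Old-Town Stop → 2
7:30pm end Castle Visit → 1
9:00pm end Old-Town Stop → 0
Peak is 3, at 9:45am (Bridge Transfer, Gallery Visit, Park Tour).

3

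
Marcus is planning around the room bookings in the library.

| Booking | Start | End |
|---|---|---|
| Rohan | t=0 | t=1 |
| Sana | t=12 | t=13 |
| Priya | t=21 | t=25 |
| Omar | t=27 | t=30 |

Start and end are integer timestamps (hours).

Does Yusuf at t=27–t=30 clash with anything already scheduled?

Rohan: ends t=1 at or before Yusuf starts t=27 → clear.
Sana: ends t=13 at or before Yusuf starts t=27 → clear.
Priya: ends t=25 at or before Yusuf starts t=27 → clear.
Omar: starts t=27 before Yusuf ends t=30, and ends t=30 after Yusuf starts t=27 → overlap.
Yusuf overlaps Omar.

Yes — it overlaps Omar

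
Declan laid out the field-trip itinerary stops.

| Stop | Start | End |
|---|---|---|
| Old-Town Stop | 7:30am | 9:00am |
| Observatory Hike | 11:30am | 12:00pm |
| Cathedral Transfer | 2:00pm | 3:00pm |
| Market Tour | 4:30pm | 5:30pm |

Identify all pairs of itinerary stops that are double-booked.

Sorted by start: Old-Town Stop, Observatory Hike, Cathedral Transfer, Market Tour.
Observatory Hike starts after Old-Town Stop ends; Old-Town Stop is clear from here.
Cathedral Transfer starts after Observatory Hike ends; Observatory Hike is clear from here.
Market Tour starts after Cathedral Transfer ends.

none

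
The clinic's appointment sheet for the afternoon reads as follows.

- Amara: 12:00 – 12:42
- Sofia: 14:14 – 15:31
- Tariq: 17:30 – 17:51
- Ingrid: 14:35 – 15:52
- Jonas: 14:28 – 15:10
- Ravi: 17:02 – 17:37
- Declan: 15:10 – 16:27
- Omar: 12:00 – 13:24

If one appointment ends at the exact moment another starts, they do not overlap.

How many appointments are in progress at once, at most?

3

Walk through starts and ends in time order (an end at T is processed before a start at T):
12:00 start Amara → 1
12:00 start Omar → 2
12:42 end Amara → 1
13:24 end Omar → 0
14:14 start Sofia → 1
14:28 start Jonas → 2
14:35 start Ingrid → 3
15:10 end Jonas → 2
15:10 start Declan → 3
15:31 end Sofia → 2
15:52 end Ingrid → 1
16:27 end Declan → 0
17:02 start Ravi → 1
17:30 start Tariq → 2
17:37 end Ravi → 1
17:51 end Tariq → 0
Peak is 3, at 14:35 (Ingrid, Jonas, Sofia).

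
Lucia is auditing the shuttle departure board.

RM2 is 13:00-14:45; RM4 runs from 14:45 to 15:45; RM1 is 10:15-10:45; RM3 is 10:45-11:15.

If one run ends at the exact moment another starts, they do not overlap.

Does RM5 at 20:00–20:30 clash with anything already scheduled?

No — it doesn't clash with anything

RM1: ends 10:45 at or before RM5 starts 20:00 → clear.
RM3: ends 11:15 at or before RM5 starts 20:00 → clear.
RM2: ends 14:45 at or before RM5 starts 20:00 → clear.
RM4: ends 15:45 at or before RM5 starts 20:00 → clear.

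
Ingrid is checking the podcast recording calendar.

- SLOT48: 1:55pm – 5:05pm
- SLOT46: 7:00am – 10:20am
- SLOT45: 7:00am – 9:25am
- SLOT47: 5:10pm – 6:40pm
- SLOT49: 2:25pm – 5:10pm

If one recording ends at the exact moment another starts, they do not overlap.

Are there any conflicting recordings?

Check each pair: they overlap iff neither finishes before the other starts.
Sorted by start: SLOT45, SLOT46, SLOT48, SLOT49, SLOT47.
SLOT46 starts before SLOT45 ends → SLOT45 and SLOT46 overlap.
That's a conflict, so the schedule is not conflict-free.

Yes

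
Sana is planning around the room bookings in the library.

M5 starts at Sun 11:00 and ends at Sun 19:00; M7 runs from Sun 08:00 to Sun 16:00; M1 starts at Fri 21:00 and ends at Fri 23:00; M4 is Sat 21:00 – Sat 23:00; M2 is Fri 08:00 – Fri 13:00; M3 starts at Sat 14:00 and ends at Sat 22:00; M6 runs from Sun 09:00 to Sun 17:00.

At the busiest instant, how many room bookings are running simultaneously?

Sweep the timeline, counting +1 at each start and −1 at each end (ends before starts at a tie):
Fri 08:00 start M2 → 1
Fri 13:00 end M2 → 0
Fri 21:00 start M1 → 1
Fri 23:00 end M1 → 0
Sat 14:00 start M3 → 1
Sat 21:00 start M4 → 2
Sat 22:00 end M3 → 1
Sat 23:00 end M4 → 0
Sun 08:00 start M7 → 1
Sun 09:00 start M6 → 2
Sun 11:00 start M5 → 3
Sun 16:00 end M7 → 2
Sun 17:00 end M6 → 1
Sun 19:00 end M5 → 0
Peak is 3, at Sun 11:00 (M5, M6, M7).

3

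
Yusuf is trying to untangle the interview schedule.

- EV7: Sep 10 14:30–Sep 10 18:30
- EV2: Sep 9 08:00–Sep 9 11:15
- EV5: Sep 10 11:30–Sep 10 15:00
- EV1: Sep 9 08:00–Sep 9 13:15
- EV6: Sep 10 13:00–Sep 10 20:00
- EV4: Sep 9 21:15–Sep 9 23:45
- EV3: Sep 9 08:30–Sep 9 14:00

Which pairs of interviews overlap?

EV1 & EV2, EV1 & EV3, EV2 & EV3, EV5 & EV6, EV5 & EV7, EV6 & EV7

Two intervals overlap when each starts before the other ends.
Sorted by start: EV1, EV2, EV3, EV4, EV5, EV6, EV7.
EV2 starts before EV1 ends → EV1 and EV2 overlap.
EV3 starts before EV1 ends → EV1 and EV3 overlap.
EV4 starts after EV1 ends — done with EV1.
EV3 starts before EV2 ends → EV2 and EV3 overlap.
EV4 starts after EV2 ends — done with EV2.
EV4 starts after EV3 ends — done with EV3.
EV5 starts after EV4 ends — done with EV4.
EV6 starts before EV5 ends → EV5 and EV6 overlap.
EV7 starts before EV5 ends → EV5 and EV7 overlap.
EV7 starts before EV6 ends → EV6 and EV7 overlap.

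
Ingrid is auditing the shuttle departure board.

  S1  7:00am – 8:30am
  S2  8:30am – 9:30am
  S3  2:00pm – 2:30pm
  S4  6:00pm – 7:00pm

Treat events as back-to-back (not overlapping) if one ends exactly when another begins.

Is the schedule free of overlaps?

Check each pair: they overlap iff neither finishes before the other starts.
Sorted by start: S1, S2, S3, S4.
S2 starts exactly when S1 ends (back-to-back, no overlap), so nothing later overlaps S1 either.
S3 starts after S2 ends, so nothing later overlaps S2 either.
S4 starts after S3 ends.
Every pair is clear; the schedule has no overlaps.

Yes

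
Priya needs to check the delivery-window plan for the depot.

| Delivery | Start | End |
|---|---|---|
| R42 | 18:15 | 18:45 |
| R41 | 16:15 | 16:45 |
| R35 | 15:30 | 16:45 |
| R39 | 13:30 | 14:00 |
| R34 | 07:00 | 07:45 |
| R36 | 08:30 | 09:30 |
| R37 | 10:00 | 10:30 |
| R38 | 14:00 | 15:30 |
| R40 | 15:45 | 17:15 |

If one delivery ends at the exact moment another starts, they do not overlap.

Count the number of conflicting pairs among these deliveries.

Sorted by start: R34, R36, R37, R39, R38, R35, R40, R41, R42.
R36 starts after R34 ends, so nothing later overlaps R34 either.
R37 starts after R36 ends, so nothing later overlaps R36 either.
R39 starts after R37 ends, so nothing later overlaps R37 either.
R38 starts exactly when R39 ends (back-to-back, no overlap), so nothing later overlaps R39 either.
R35 starts exactly when R38 ends (back-to-back, no overlap), so nothing later overlaps R38 either.
R40 starts before R35 ends → R35 and R40 overlap.
R41 starts before R35 ends → R35 and R41 overlap.
R42 starts after R35 ends.
R41 starts before R40 ends → R40 and R41 overlap.
R42 starts after R40 ends.
R42 starts after R41 ends.
Overlapping pairs: R35 & R40, R35 & R41, R40 & R41 — 3 in total.

3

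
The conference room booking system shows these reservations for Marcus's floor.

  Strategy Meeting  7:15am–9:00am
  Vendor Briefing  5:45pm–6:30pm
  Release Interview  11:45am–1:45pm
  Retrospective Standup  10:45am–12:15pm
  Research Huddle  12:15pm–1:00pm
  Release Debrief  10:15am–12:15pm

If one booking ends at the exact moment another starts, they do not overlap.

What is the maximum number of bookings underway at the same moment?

Sweep the timeline, counting +1 at each start and −1 at each end (ends before starts at a tie):
7:15am start Strategy Meeting → 1
9:00am end Strategy Meeting → 0
10:15am start Release Debrief → 1
10:45am start Retrospective Standup → 2
11:45am start Release Interview → 3
12:15pm end Release Debrief → 2
12:15pm end Retrospective Standup → 1
12:15pm start Research Huddle → 2
1:00pm end Research Huddle → 1
1:45pm end Release Interview → 0
5:45pm start Vendor Briefing → 1
6:30pm end Vendor Briefing → 0
Peak is 3, at 11:45am (Release Debrief, Release Interview, Retrospective Standup).

3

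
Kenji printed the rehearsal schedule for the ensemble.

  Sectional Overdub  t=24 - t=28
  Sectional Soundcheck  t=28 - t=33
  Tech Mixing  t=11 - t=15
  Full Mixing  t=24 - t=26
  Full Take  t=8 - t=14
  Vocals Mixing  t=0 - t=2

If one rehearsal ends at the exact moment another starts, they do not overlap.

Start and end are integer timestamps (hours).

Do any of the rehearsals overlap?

Yes

Sorted by start: Vocals Mixing, Full Take, Tech Mixing, Full Mixing, Sectional Overdub, Sectional Soundcheck.
Full Take starts after Vocals Mixing ends, so nothing later overlaps Vocals Mixing either.
Tech Mixing starts before Full Take ends → Full Take and Tech Mixing overlap.
That's a conflict, so the schedule is not conflict-free.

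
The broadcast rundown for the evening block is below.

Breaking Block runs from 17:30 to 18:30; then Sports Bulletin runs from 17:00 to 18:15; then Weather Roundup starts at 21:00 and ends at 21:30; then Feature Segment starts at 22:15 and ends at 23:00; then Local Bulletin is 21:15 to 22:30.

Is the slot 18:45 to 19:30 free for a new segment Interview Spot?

Sports Bulletin: ends 18:15 at or before Interview Spot starts 18:45 → clear.
Breaking Block: ends 18:30 at or before Interview Spot starts 18:45 → clear.
Weather Roundup: starts 21:00 at or after Interview Spot ends 19:30 → clear.
Local Bulletin: starts 21:15 at or after Interview Spot ends 19:30 → clear.
Feature Segment: starts 22:15 at or after Interview Spot ends 19:30 → clear.

Yes — the slot is free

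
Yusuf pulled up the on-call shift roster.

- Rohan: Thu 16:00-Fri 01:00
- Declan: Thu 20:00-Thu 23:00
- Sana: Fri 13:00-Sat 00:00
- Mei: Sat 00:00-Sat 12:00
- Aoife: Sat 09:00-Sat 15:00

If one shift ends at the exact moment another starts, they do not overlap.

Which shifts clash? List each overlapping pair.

Sorted by start: Rohan, Declan, Sana, Mei, Aoife.
Declan starts before Rohan ends → Rohan and Declan overlap.
Sana starts after Rohan ends; Rohan is clear from here.
Sana starts after Declan ends; Declan is clear from here.
Mei starts exactly when Sana ends (back-to-back, no overlap); Sana is clear from here.
Aoife starts before Mei ends → Mei and Aoife overlap.

Aoife & Mei, Declan & Rohan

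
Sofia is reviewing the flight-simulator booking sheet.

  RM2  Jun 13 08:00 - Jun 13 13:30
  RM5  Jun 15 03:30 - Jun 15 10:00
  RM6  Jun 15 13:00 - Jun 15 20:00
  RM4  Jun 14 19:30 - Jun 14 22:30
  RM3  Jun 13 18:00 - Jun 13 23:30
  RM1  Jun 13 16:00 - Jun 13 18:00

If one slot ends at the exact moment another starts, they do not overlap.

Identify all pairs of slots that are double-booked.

Sorted by start: RM2, RM1, RM3, RM4, RM5, RM6.
RM1 starts after RM2 ends, so nothing later overlaps RM2 either.
RM3 starts exactly when RM1 ends (back-to-back, no overlap), so nothing later overlaps RM1 either.
RM4 starts after RM3 ends, so nothing later overlaps RM3 either.
RM5 starts after RM4 ends, so nothing later overlaps RM4 either.
RM6 starts after RM5 ends.

no overlapping pairs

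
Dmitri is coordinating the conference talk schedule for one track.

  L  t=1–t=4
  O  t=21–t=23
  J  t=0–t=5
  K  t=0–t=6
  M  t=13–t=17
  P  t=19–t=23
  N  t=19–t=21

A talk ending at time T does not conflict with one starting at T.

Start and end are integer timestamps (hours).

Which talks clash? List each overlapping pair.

Sorted by start: J, K, L, M, N, P, O.
K starts before J ends → J and K overlap.
L starts before J ends → J and L overlap.
M starts after J ends; J is clear from here.
L starts before K ends → K and L overlap.
M starts after K ends; K is clear from here.
M starts after L ends; L is clear from here.
N starts after M ends; M is clear from here.
P starts before N ends → N and P overlap.
O starts exactly when N ends (back-to-back, no overlap).
O starts before P ends → P and O overlap.

J & K, J & L, K & L, N & P, O & P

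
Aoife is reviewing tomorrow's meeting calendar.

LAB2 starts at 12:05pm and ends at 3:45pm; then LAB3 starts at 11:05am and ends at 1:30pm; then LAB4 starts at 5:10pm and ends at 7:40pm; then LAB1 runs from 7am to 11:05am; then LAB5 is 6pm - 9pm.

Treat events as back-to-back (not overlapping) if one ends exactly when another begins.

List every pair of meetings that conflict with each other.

LAB2 & LAB3, LAB4 & LAB5

Sorted by start: LAB1, LAB3, LAB2, LAB4, LAB5.
LAB3 starts exactly when LAB1 ends (back-to-back, no overlap), so LAB1 has no further overlaps.
LAB2 starts before LAB3 ends → LAB3 and LAB2 overlap.
LAB4 starts after LAB3 ends, so LAB3 has no further overlaps.
LAB4 starts after LAB2 ends, so LAB2 has no further overlaps.
LAB5 starts before LAB4 ends → LAB4 and LAB5 overlap.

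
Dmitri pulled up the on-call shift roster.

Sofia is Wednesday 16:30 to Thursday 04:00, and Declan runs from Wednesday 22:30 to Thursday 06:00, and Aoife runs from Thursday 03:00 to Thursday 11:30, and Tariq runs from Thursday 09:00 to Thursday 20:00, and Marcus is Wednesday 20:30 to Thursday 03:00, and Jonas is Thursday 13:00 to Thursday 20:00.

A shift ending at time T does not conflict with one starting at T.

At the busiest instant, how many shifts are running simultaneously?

3

Walk through starts and ends in time order (an end at T is processed before a start at T):
Wednesday 16:30 start Sofia → 1
Wednesday 20:30 start Marcus → 2
Wednesday 22:30 start Declan → 3
Thursday 03:00 end Marcus → 2
Thursday 03:00 start Aoife → 3
Thursday 04:00 end Sofia → 2
Thursday 06:00 end Declan → 1
Thursday 09:00 start Tariq → 2
Thursday 11:30 end Aoife → 1
Thursday 13:00 start Jonas → 2
Thursday 20:00 end Jonas → 1
Thursday 20:00 end Tariq → 0
Peak is 3, at Wednesday 22:30 (Declan, Marcus, Sofia).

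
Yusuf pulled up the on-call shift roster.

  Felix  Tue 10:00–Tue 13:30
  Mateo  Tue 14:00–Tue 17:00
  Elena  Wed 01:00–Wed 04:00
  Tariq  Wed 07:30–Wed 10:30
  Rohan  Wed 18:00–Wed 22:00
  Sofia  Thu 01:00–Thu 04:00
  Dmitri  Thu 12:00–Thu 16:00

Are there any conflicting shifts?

No

Sorted by start: Felix, Mateo, Elena, Tariq, Rohan, Sofia, Dmitri.
Mateo starts after Felix ends, so Felix has no further overlaps.
Elena starts after Mateo ends, so Mateo has no further overlaps.
Tariq starts after Elena ends, so Elena has no further overlaps.
Rohan starts after Tariq ends, so Tariq has no further overlaps.
Sofia starts after Rohan ends, so Rohan has no further overlaps.
Dmitri starts after Sofia ends.
Every pair is clear; the schedule has no overlaps.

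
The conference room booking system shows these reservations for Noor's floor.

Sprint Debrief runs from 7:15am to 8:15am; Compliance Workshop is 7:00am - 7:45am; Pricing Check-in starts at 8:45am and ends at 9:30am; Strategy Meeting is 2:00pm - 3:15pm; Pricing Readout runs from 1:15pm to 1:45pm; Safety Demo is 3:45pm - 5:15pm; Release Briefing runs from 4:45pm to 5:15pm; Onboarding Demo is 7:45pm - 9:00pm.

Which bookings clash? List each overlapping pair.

Check each pair: they overlap iff neither finishes before the other starts.
Sorted by start: Compliance Workshop, Sprint Debrief, Pricing Check-in, Pricing Readout, Strategy Meeting, Safety Demo, Release Briefing, Onboarding Demo.
Sprint Debrief starts before Compliance Workshop ends → Compliance Workshop and Sprint Debrief overlap.
Pricing Check-in starts after Compliance Workshop ends, so Compliance Workshop has no further overlaps.
Pricing Check-in starts after Sprint Debrief ends, so Sprint Debrief has no further overlaps.
Pricing Readout starts after Pricing Check-in ends, so Pricing Check-in has no further overlaps.
Strategy Meeting starts after Pricing Readout ends, so Pricing Readout has no further overlaps.
Safety Demo starts after Strategy Meeting ends, so Strategy Meeting has no further overlaps.
Release Briefing starts before Safety Demo ends → Safety Demo and Release Briefing overlap.
Onboarding Demo starts after Safety Demo ends.
Onboarding Demo starts after Release Briefing ends.

Compliance Workshop & Sprint Debrief, Release Briefing & Safety Demo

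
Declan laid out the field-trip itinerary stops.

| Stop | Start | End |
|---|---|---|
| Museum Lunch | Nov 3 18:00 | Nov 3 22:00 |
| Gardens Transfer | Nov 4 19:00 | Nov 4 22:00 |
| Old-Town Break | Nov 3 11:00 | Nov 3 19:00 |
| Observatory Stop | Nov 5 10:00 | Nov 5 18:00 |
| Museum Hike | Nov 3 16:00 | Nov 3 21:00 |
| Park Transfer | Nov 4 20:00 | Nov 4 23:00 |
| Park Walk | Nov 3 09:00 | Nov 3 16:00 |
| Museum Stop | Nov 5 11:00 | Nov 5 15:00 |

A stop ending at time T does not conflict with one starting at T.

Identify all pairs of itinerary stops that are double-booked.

Sorted by start: Park Walk, Old-Town Break, Museum Hike, Museum Lunch, Gardens Transfer, Park Transfer, Observatory Stop, Museum Stop.
Old-Town Break starts before Park Walk ends → Park Walk and Old-Town Break overlap.
Museum Hike starts exactly when Park Walk ends (back-to-back, no overlap); Park Walk is clear from here.
Museum Hike starts before Old-Town Break ends → Old-Town Break and Museum Hike overlap.
Museum Lunch starts before Old-Town Break ends → Old-Town Break and Museum Lunch overlap.
Gardens Transfer starts after Old-Town Break ends; Old-Town Break is clear from here.
Museum Lunch starts before Museum Hike ends → Museum Hike and Museum Lunch overlap.
Gardens Transfer starts after Museum Hike ends; Museum Hike is clear from here.
Gardens Transfer starts after Museum Lunch ends; Museum Lunch is clear from here.
Park Transfer starts before Gardens Transfer ends → Gardens Transfer and Park Transfer overlap.
Observatory Stop starts after Gardens Transfer ends; Gardens Transfer is clear from here.
Observatory Stop starts after Park Transfer ends; Park Transfer is clear from here.
Museum Stop starts before Observatory Stop ends → Observatory Stop and Museum Stop overlap.

Gardens Transfer & Park Transfer, Museum Hike & Museum Lunch, Museum Hike & Old-Town Break, Museum Lunch & Old-Town Break, Museum Stop & Observatory Stop, Old-Town Break & Park Walk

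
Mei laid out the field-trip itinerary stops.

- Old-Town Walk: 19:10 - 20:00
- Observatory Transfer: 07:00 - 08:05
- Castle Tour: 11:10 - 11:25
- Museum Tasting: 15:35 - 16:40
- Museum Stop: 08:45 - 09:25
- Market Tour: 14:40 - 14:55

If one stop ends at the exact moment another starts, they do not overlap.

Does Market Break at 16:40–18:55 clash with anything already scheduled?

Observatory Transfer: ends 08:05 at or before Market Break starts 16:40 → clear.
Museum Stop: ends 09:25 at or before Market Break starts 16:40 → clear.
Castle Tour: ends 11:25 at or before Market Break starts 16:40 → clear.
Market Tour: ends 14:55 at or before Market Break starts 16:40 → clear.
Museum Tasting: ends 16:40 at or before Market Break starts 16:40 → clear.
Old-Town Walk: starts 19:10 at or after Market Break ends 18:55 → clear.

No — it doesn't clash with anything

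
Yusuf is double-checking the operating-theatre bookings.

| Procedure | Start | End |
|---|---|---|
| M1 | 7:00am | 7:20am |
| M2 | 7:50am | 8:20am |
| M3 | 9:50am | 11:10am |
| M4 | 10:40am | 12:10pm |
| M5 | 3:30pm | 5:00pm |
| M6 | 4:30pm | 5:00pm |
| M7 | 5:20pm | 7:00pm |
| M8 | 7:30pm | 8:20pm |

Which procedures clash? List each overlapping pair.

M3 & M4, M5 & M6

Two intervals overlap when each starts before the other ends.
Sorted by start: M1, M2, M3, M4, M5, M6, M7, M8.
M2 starts after M1 ends, so M1 has no further overlaps.
M3 starts after M2 ends, so M2 has no further overlaps.
M4 starts before M3 ends → M3 and M4 overlap.
M5 starts after M3 ends, so M3 has no further overlaps.
M5 starts after M4 ends, so M4 has no further overlaps.
M6 starts before M5 ends → M5 and M6 overlap.
M7 starts after M5 ends, so M5 has no further overlaps.
M7 starts after M6 ends, so M6 has no further overlaps.
M8 starts after M7 ends.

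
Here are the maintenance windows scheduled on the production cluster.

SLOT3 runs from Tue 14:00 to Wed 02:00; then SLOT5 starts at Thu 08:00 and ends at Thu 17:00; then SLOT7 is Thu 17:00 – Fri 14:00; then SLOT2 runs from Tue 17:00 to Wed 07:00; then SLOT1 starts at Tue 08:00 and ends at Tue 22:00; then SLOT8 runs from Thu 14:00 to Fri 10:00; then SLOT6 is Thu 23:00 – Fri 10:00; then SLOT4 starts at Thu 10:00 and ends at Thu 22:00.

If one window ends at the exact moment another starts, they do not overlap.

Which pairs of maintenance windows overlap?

Sorted by start: SLOT1, SLOT3, SLOT2, SLOT5, SLOT4, SLOT8, SLOT7, SLOT6.
SLOT3 starts before SLOT1 ends → SLOT1 and SLOT3 overlap.
SLOT2 starts before SLOT1 ends → SLOT1 and SLOT2 overlap.
SLOT5 starts after SLOT1 ends; SLOT1 is clear from here.
SLOT2 starts before SLOT3 ends → SLOT3 and SLOT2 overlap.
SLOT5 starts after SLOT3 ends; SLOT3 is clear from here.
SLOT5 starts after SLOT2 ends; SLOT2 is clear from here.
SLOT4 starts before SLOT5 ends → SLOT5 and SLOT4 overlap.
SLOT8 starts before SLOT5 ends → SLOT5 and SLOT8 overlap.
SLOT7 starts exactly when SLOT5 ends (back-to-back, no overlap); SLOT5 is clear from here.
SLOT8 starts before SLOT4 ends → SLOT4 and SLOT8 overlap.
SLOT7 starts before SLOT4 ends → SLOT4 and SLOT7 overlap.
SLOT6 starts after SLOT4 ends.
SLOT7 starts before SLOT8 ends → SLOT8 and SLOT7 overlap.
SLOT6 starts before SLOT8 ends → SLOT8 and SLOT6 overlap.
SLOT6 starts before SLOT7 ends → SLOT7 and SLOT6 overlap.

SLOT1 & SLOT2, SLOT1 & SLOT3, SLOT2 & SLOT3, SLOT4 & SLOT5, SLOT4 & SLOT7, SLOT4 & SLOT8, SLOT5 & SLOT8, SLOT6 & SLOT7, SLOT6 & SLOT8, SLOT7 & SLOT8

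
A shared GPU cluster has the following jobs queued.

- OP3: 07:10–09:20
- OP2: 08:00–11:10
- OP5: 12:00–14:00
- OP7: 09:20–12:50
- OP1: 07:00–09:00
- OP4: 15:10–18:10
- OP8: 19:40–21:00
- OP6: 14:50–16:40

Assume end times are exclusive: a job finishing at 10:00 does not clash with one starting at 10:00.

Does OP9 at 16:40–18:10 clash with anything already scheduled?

OP1: ends 09:00 at or before OP9 starts 16:40 → clear.
OP3: ends 09:20 at or before OP9 starts 16:40 → clear.
OP2: ends 11:10 at or before OP9 starts 16:40 → clear.
OP7: ends 12:50 at or before OP9 starts 16:40 → clear.
OP5: ends 14:00 at or before OP9 starts 16:40 → clear.
OP6: ends 16:40 at or before OP9 starts 16:40 → clear.
OP4: starts 15:10 before OP9 ends 18:10, and ends 18:10 after OP9 starts 16:40 → overlap.
OP8: starts 19:40 at or after OP9 ends 18:10 → clear.
OP9 overlaps OP4.

Yes — it overlaps OP4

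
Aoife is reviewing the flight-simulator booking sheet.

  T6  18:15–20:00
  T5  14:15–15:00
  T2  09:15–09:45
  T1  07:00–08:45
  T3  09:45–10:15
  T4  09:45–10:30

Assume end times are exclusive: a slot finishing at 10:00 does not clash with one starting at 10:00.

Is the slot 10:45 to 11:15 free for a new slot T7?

Yes — the slot is free

T1: ends 08:45 at or before T7 starts 10:45 → clear.
T2: ends 09:45 at or before T7 starts 10:45 → clear.
T3: ends 10:15 at or before T7 starts 10:45 → clear.
T4: ends 10:30 at or before T7 starts 10:45 → clear.
T5: starts 14:15 at or after T7 ends 11:15 → clear.
T6: starts 18:15 at or after T7 ends 11:15 → clear.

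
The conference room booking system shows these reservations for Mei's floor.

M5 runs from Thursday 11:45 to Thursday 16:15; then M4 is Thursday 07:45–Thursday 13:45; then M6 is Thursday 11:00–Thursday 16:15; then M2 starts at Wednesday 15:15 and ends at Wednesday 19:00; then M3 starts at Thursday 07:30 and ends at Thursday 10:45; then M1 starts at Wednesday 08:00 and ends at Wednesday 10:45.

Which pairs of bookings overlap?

M3 & M4, M4 & M5, M4 & M6, M5 & M6

Sorted by start: M1, M2, M3, M4, M6, M5.
M2 starts after M1 ends, so nothing later overlaps M1 either.
M3 starts after M2 ends, so nothing later overlaps M2 either.
M4 starts before M3 ends → M3 and M4 overlap.
M6 starts after M3 ends, so nothing later overlaps M3 either.
M6 starts before M4 ends → M4 and M6 overlap.
M5 starts before M4 ends → M4 and M5 overlap.
M5 starts before M6 ends → M6 and M5 overlap.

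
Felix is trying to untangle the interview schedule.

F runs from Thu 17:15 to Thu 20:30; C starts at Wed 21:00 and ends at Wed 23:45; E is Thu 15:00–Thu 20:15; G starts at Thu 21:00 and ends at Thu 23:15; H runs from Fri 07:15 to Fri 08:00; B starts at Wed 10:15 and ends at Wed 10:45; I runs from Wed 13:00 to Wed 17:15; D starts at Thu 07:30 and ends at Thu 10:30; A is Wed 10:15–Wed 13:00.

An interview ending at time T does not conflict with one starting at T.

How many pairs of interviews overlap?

Sorted by start: A, B, I, C, D, E, F, G, H.
B starts before A ends → A and B overlap.
I starts exactly when A ends (back-to-back, no overlap), so nothing later overlaps A either.
I starts after B ends, so nothing later overlaps B either.
C starts after I ends, so nothing later overlaps I either.
D starts after C ends, so nothing later overlaps C either.
E starts after D ends, so nothing later overlaps D either.
F starts before E ends → E and F overlap.
G starts after E ends, so nothing later overlaps E either.
G starts after F ends, so nothing later overlaps F either.
H starts after G ends.
Overlapping pairs: A & B, E & F — 2 in total.

2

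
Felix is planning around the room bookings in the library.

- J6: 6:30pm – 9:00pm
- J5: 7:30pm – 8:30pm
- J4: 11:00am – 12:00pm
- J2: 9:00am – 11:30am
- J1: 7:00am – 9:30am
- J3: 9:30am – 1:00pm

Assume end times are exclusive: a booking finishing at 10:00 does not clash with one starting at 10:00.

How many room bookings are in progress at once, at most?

3

Sort all start/end points and keep a running count:
7:00am start J1 → 1
9:00am start J2 → 2
9:30am end J1 → 1
9:30am start J3 → 2
11:00am start J4 → 3
11:30am end J2 → 2
12:00pm end J4 → 1
1:00pm end J3 → 0
6:30pm start J6 → 1
7:30pm start J5 → 2
8:30pm end J5 → 1
9:00pm end J6 → 0
Peak is 3, at 11:00am (J2, J3, J4).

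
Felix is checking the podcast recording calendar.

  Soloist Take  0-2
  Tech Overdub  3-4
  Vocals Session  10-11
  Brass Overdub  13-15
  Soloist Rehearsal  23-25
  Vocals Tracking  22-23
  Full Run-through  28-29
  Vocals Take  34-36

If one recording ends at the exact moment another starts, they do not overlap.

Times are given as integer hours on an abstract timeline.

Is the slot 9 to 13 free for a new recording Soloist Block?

No — it overlaps Vocals Session

Soloist Take: ends 2 at or before Soloist Block starts 9 → clear.
Tech Overdub: ends 4 at or before Soloist Block starts 9 → clear.
Vocals Session: starts 10 before Soloist Block ends 13, and ends 11 after Soloist Block starts 9 → overlap.
Brass Overdub: starts 13 at or after Soloist Block ends 13 → clear.
Vocals Tracking: starts 22 at or after Soloist Block ends 13 → clear.
Soloist Rehearsal: starts 23 at or after Soloist Block ends 13 → clear.
Full Run-through: starts 28 at or after Soloist Block ends 13 → clear.
Vocals Take: starts 34 at or after Soloist Block ends 13 → clear.
Soloist Block overlaps Vocals Session.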